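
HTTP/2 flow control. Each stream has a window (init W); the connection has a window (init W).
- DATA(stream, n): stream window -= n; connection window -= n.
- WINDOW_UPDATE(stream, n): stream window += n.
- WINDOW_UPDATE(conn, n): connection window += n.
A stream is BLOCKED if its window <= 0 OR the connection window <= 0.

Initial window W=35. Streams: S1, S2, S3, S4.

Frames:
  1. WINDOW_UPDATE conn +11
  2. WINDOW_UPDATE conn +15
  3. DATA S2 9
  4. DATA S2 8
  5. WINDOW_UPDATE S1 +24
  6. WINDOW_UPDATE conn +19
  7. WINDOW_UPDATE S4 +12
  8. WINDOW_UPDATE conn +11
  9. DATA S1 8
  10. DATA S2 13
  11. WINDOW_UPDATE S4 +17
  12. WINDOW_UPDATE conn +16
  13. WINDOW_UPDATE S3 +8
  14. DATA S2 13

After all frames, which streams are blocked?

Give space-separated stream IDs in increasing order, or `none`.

Answer: S2

Derivation:
Op 1: conn=46 S1=35 S2=35 S3=35 S4=35 blocked=[]
Op 2: conn=61 S1=35 S2=35 S3=35 S4=35 blocked=[]
Op 3: conn=52 S1=35 S2=26 S3=35 S4=35 blocked=[]
Op 4: conn=44 S1=35 S2=18 S3=35 S4=35 blocked=[]
Op 5: conn=44 S1=59 S2=18 S3=35 S4=35 blocked=[]
Op 6: conn=63 S1=59 S2=18 S3=35 S4=35 blocked=[]
Op 7: conn=63 S1=59 S2=18 S3=35 S4=47 blocked=[]
Op 8: conn=74 S1=59 S2=18 S3=35 S4=47 blocked=[]
Op 9: conn=66 S1=51 S2=18 S3=35 S4=47 blocked=[]
Op 10: conn=53 S1=51 S2=5 S3=35 S4=47 blocked=[]
Op 11: conn=53 S1=51 S2=5 S3=35 S4=64 blocked=[]
Op 12: conn=69 S1=51 S2=5 S3=35 S4=64 blocked=[]
Op 13: conn=69 S1=51 S2=5 S3=43 S4=64 blocked=[]
Op 14: conn=56 S1=51 S2=-8 S3=43 S4=64 blocked=[2]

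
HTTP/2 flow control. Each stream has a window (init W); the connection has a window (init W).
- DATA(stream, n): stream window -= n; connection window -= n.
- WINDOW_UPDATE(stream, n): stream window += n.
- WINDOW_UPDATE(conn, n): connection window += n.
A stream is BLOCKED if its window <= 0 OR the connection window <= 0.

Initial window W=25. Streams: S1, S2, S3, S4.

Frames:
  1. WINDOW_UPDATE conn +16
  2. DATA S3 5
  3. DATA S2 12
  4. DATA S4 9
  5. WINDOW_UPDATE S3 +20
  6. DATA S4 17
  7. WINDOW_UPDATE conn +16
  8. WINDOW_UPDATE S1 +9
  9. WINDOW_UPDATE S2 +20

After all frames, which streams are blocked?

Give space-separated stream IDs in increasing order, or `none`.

Answer: S4

Derivation:
Op 1: conn=41 S1=25 S2=25 S3=25 S4=25 blocked=[]
Op 2: conn=36 S1=25 S2=25 S3=20 S4=25 blocked=[]
Op 3: conn=24 S1=25 S2=13 S3=20 S4=25 blocked=[]
Op 4: conn=15 S1=25 S2=13 S3=20 S4=16 blocked=[]
Op 5: conn=15 S1=25 S2=13 S3=40 S4=16 blocked=[]
Op 6: conn=-2 S1=25 S2=13 S3=40 S4=-1 blocked=[1, 2, 3, 4]
Op 7: conn=14 S1=25 S2=13 S3=40 S4=-1 blocked=[4]
Op 8: conn=14 S1=34 S2=13 S3=40 S4=-1 blocked=[4]
Op 9: conn=14 S1=34 S2=33 S3=40 S4=-1 blocked=[4]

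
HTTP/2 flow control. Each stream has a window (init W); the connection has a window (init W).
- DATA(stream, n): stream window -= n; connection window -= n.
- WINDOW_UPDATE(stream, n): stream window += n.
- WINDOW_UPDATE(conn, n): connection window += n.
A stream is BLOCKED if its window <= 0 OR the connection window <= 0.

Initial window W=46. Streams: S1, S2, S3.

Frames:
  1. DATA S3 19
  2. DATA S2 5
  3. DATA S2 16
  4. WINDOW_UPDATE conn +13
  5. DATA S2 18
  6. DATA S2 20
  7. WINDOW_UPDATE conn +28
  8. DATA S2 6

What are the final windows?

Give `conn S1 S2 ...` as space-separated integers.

Answer: 3 46 -19 27

Derivation:
Op 1: conn=27 S1=46 S2=46 S3=27 blocked=[]
Op 2: conn=22 S1=46 S2=41 S3=27 blocked=[]
Op 3: conn=6 S1=46 S2=25 S3=27 blocked=[]
Op 4: conn=19 S1=46 S2=25 S3=27 blocked=[]
Op 5: conn=1 S1=46 S2=7 S3=27 blocked=[]
Op 6: conn=-19 S1=46 S2=-13 S3=27 blocked=[1, 2, 3]
Op 7: conn=9 S1=46 S2=-13 S3=27 blocked=[2]
Op 8: conn=3 S1=46 S2=-19 S3=27 blocked=[2]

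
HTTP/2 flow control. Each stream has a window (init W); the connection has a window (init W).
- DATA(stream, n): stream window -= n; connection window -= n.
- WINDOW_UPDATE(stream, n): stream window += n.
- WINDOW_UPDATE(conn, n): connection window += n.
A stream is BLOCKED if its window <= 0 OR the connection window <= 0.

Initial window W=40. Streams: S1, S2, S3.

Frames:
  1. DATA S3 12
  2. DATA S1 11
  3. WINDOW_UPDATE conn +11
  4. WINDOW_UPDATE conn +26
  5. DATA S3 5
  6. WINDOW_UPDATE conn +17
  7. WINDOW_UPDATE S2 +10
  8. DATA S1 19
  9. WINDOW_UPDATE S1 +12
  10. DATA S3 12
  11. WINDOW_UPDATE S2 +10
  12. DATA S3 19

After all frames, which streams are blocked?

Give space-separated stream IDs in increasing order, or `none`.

Op 1: conn=28 S1=40 S2=40 S3=28 blocked=[]
Op 2: conn=17 S1=29 S2=40 S3=28 blocked=[]
Op 3: conn=28 S1=29 S2=40 S3=28 blocked=[]
Op 4: conn=54 S1=29 S2=40 S3=28 blocked=[]
Op 5: conn=49 S1=29 S2=40 S3=23 blocked=[]
Op 6: conn=66 S1=29 S2=40 S3=23 blocked=[]
Op 7: conn=66 S1=29 S2=50 S3=23 blocked=[]
Op 8: conn=47 S1=10 S2=50 S3=23 blocked=[]
Op 9: conn=47 S1=22 S2=50 S3=23 blocked=[]
Op 10: conn=35 S1=22 S2=50 S3=11 blocked=[]
Op 11: conn=35 S1=22 S2=60 S3=11 blocked=[]
Op 12: conn=16 S1=22 S2=60 S3=-8 blocked=[3]

Answer: S3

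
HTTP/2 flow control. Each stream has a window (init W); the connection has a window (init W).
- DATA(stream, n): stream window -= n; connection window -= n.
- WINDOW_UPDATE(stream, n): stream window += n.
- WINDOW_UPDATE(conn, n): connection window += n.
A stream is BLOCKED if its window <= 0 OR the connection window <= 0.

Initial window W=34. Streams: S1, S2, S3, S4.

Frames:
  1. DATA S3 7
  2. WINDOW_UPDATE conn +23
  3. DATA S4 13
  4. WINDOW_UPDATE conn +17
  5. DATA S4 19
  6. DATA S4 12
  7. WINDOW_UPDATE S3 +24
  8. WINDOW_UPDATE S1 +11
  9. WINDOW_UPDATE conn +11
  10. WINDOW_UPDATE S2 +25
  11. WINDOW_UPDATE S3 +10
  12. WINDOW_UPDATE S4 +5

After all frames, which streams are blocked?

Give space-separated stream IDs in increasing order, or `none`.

Op 1: conn=27 S1=34 S2=34 S3=27 S4=34 blocked=[]
Op 2: conn=50 S1=34 S2=34 S3=27 S4=34 blocked=[]
Op 3: conn=37 S1=34 S2=34 S3=27 S4=21 blocked=[]
Op 4: conn=54 S1=34 S2=34 S3=27 S4=21 blocked=[]
Op 5: conn=35 S1=34 S2=34 S3=27 S4=2 blocked=[]
Op 6: conn=23 S1=34 S2=34 S3=27 S4=-10 blocked=[4]
Op 7: conn=23 S1=34 S2=34 S3=51 S4=-10 blocked=[4]
Op 8: conn=23 S1=45 S2=34 S3=51 S4=-10 blocked=[4]
Op 9: conn=34 S1=45 S2=34 S3=51 S4=-10 blocked=[4]
Op 10: conn=34 S1=45 S2=59 S3=51 S4=-10 blocked=[4]
Op 11: conn=34 S1=45 S2=59 S3=61 S4=-10 blocked=[4]
Op 12: conn=34 S1=45 S2=59 S3=61 S4=-5 blocked=[4]

Answer: S4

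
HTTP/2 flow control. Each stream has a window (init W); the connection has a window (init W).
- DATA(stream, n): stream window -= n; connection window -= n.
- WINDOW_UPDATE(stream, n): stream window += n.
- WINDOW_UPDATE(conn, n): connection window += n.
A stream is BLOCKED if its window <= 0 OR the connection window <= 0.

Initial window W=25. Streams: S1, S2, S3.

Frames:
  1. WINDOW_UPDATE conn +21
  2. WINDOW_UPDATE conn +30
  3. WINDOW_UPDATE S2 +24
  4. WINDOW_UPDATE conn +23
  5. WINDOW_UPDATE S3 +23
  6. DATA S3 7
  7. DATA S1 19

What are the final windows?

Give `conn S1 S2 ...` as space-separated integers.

Op 1: conn=46 S1=25 S2=25 S3=25 blocked=[]
Op 2: conn=76 S1=25 S2=25 S3=25 blocked=[]
Op 3: conn=76 S1=25 S2=49 S3=25 blocked=[]
Op 4: conn=99 S1=25 S2=49 S3=25 blocked=[]
Op 5: conn=99 S1=25 S2=49 S3=48 blocked=[]
Op 6: conn=92 S1=25 S2=49 S3=41 blocked=[]
Op 7: conn=73 S1=6 S2=49 S3=41 blocked=[]

Answer: 73 6 49 41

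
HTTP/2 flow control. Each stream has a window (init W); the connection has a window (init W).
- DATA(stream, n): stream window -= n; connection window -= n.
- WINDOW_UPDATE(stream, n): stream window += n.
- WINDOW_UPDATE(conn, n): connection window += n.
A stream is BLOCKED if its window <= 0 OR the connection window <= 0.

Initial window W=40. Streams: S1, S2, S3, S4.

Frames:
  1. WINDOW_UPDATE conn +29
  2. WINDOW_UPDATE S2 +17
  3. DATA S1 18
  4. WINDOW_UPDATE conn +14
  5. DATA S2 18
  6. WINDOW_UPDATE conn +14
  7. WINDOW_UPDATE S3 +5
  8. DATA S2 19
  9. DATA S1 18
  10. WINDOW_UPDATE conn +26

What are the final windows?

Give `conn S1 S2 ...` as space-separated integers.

Answer: 50 4 20 45 40

Derivation:
Op 1: conn=69 S1=40 S2=40 S3=40 S4=40 blocked=[]
Op 2: conn=69 S1=40 S2=57 S3=40 S4=40 blocked=[]
Op 3: conn=51 S1=22 S2=57 S3=40 S4=40 blocked=[]
Op 4: conn=65 S1=22 S2=57 S3=40 S4=40 blocked=[]
Op 5: conn=47 S1=22 S2=39 S3=40 S4=40 blocked=[]
Op 6: conn=61 S1=22 S2=39 S3=40 S4=40 blocked=[]
Op 7: conn=61 S1=22 S2=39 S3=45 S4=40 blocked=[]
Op 8: conn=42 S1=22 S2=20 S3=45 S4=40 blocked=[]
Op 9: conn=24 S1=4 S2=20 S3=45 S4=40 blocked=[]
Op 10: conn=50 S1=4 S2=20 S3=45 S4=40 blocked=[]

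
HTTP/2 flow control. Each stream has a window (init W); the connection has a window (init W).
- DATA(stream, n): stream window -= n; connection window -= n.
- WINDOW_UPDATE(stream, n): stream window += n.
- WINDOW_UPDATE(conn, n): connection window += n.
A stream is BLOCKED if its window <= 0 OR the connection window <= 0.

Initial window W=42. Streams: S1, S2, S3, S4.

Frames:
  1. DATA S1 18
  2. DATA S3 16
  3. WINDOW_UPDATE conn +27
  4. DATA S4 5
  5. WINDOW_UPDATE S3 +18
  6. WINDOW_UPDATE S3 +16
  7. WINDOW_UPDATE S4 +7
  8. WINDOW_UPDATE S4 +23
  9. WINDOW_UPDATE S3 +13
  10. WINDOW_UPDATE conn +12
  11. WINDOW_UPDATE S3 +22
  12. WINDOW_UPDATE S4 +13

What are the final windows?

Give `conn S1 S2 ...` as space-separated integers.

Op 1: conn=24 S1=24 S2=42 S3=42 S4=42 blocked=[]
Op 2: conn=8 S1=24 S2=42 S3=26 S4=42 blocked=[]
Op 3: conn=35 S1=24 S2=42 S3=26 S4=42 blocked=[]
Op 4: conn=30 S1=24 S2=42 S3=26 S4=37 blocked=[]
Op 5: conn=30 S1=24 S2=42 S3=44 S4=37 blocked=[]
Op 6: conn=30 S1=24 S2=42 S3=60 S4=37 blocked=[]
Op 7: conn=30 S1=24 S2=42 S3=60 S4=44 blocked=[]
Op 8: conn=30 S1=24 S2=42 S3=60 S4=67 blocked=[]
Op 9: conn=30 S1=24 S2=42 S3=73 S4=67 blocked=[]
Op 10: conn=42 S1=24 S2=42 S3=73 S4=67 blocked=[]
Op 11: conn=42 S1=24 S2=42 S3=95 S4=67 blocked=[]
Op 12: conn=42 S1=24 S2=42 S3=95 S4=80 blocked=[]

Answer: 42 24 42 95 80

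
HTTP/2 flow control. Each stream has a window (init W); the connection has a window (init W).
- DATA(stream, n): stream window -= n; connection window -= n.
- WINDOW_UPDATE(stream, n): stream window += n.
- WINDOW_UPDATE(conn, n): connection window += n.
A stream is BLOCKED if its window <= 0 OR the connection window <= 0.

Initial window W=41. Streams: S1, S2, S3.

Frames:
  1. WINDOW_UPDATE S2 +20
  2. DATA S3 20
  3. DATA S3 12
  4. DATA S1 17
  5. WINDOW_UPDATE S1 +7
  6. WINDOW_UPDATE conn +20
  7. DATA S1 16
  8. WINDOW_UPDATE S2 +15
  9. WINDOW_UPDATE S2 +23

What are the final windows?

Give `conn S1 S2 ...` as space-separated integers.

Answer: -4 15 99 9

Derivation:
Op 1: conn=41 S1=41 S2=61 S3=41 blocked=[]
Op 2: conn=21 S1=41 S2=61 S3=21 blocked=[]
Op 3: conn=9 S1=41 S2=61 S3=9 blocked=[]
Op 4: conn=-8 S1=24 S2=61 S3=9 blocked=[1, 2, 3]
Op 5: conn=-8 S1=31 S2=61 S3=9 blocked=[1, 2, 3]
Op 6: conn=12 S1=31 S2=61 S3=9 blocked=[]
Op 7: conn=-4 S1=15 S2=61 S3=9 blocked=[1, 2, 3]
Op 8: conn=-4 S1=15 S2=76 S3=9 blocked=[1, 2, 3]
Op 9: conn=-4 S1=15 S2=99 S3=9 blocked=[1, 2, 3]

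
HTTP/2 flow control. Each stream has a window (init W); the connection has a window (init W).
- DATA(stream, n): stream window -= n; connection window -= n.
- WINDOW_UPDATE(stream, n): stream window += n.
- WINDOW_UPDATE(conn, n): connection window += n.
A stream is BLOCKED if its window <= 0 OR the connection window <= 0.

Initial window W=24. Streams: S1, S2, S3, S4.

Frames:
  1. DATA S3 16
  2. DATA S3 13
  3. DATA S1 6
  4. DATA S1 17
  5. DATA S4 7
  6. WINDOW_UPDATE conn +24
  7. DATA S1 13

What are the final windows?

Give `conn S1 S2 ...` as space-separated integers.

Op 1: conn=8 S1=24 S2=24 S3=8 S4=24 blocked=[]
Op 2: conn=-5 S1=24 S2=24 S3=-5 S4=24 blocked=[1, 2, 3, 4]
Op 3: conn=-11 S1=18 S2=24 S3=-5 S4=24 blocked=[1, 2, 3, 4]
Op 4: conn=-28 S1=1 S2=24 S3=-5 S4=24 blocked=[1, 2, 3, 4]
Op 5: conn=-35 S1=1 S2=24 S3=-5 S4=17 blocked=[1, 2, 3, 4]
Op 6: conn=-11 S1=1 S2=24 S3=-5 S4=17 blocked=[1, 2, 3, 4]
Op 7: conn=-24 S1=-12 S2=24 S3=-5 S4=17 blocked=[1, 2, 3, 4]

Answer: -24 -12 24 -5 17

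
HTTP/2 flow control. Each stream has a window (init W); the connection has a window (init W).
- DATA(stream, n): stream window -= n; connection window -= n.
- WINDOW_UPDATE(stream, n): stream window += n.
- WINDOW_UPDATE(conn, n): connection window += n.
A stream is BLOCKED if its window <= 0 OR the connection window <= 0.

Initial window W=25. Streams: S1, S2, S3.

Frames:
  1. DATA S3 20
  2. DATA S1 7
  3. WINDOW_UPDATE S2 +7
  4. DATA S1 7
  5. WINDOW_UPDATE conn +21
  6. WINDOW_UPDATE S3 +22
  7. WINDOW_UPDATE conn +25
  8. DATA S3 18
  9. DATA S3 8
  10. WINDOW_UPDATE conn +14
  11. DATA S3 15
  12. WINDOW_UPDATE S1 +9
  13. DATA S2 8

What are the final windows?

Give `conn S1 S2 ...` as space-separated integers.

Op 1: conn=5 S1=25 S2=25 S3=5 blocked=[]
Op 2: conn=-2 S1=18 S2=25 S3=5 blocked=[1, 2, 3]
Op 3: conn=-2 S1=18 S2=32 S3=5 blocked=[1, 2, 3]
Op 4: conn=-9 S1=11 S2=32 S3=5 blocked=[1, 2, 3]
Op 5: conn=12 S1=11 S2=32 S3=5 blocked=[]
Op 6: conn=12 S1=11 S2=32 S3=27 blocked=[]
Op 7: conn=37 S1=11 S2=32 S3=27 blocked=[]
Op 8: conn=19 S1=11 S2=32 S3=9 blocked=[]
Op 9: conn=11 S1=11 S2=32 S3=1 blocked=[]
Op 10: conn=25 S1=11 S2=32 S3=1 blocked=[]
Op 11: conn=10 S1=11 S2=32 S3=-14 blocked=[3]
Op 12: conn=10 S1=20 S2=32 S3=-14 blocked=[3]
Op 13: conn=2 S1=20 S2=24 S3=-14 blocked=[3]

Answer: 2 20 24 -14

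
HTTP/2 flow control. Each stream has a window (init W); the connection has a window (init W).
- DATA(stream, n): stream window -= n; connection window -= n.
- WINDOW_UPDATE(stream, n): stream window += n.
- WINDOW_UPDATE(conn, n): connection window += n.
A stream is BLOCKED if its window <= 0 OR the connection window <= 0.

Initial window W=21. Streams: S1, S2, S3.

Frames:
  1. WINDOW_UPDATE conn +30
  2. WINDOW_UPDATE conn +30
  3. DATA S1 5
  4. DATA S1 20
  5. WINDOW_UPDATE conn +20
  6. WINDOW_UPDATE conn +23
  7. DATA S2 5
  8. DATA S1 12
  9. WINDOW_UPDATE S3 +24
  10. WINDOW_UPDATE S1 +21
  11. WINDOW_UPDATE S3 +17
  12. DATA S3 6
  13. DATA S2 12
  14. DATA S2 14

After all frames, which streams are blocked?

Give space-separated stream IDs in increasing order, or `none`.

Op 1: conn=51 S1=21 S2=21 S3=21 blocked=[]
Op 2: conn=81 S1=21 S2=21 S3=21 blocked=[]
Op 3: conn=76 S1=16 S2=21 S3=21 blocked=[]
Op 4: conn=56 S1=-4 S2=21 S3=21 blocked=[1]
Op 5: conn=76 S1=-4 S2=21 S3=21 blocked=[1]
Op 6: conn=99 S1=-4 S2=21 S3=21 blocked=[1]
Op 7: conn=94 S1=-4 S2=16 S3=21 blocked=[1]
Op 8: conn=82 S1=-16 S2=16 S3=21 blocked=[1]
Op 9: conn=82 S1=-16 S2=16 S3=45 blocked=[1]
Op 10: conn=82 S1=5 S2=16 S3=45 blocked=[]
Op 11: conn=82 S1=5 S2=16 S3=62 blocked=[]
Op 12: conn=76 S1=5 S2=16 S3=56 blocked=[]
Op 13: conn=64 S1=5 S2=4 S3=56 blocked=[]
Op 14: conn=50 S1=5 S2=-10 S3=56 blocked=[2]

Answer: S2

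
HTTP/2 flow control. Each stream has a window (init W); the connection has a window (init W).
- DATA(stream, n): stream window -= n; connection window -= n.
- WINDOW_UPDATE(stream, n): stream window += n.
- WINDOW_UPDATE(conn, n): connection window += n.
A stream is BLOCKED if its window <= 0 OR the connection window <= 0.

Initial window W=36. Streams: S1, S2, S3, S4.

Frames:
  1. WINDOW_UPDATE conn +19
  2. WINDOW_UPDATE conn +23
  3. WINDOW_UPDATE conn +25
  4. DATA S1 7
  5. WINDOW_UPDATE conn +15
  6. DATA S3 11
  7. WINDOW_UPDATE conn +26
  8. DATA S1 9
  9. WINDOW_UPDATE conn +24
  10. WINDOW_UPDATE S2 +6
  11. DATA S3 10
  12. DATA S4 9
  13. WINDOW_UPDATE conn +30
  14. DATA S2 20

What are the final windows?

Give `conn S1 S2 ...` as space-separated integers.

Op 1: conn=55 S1=36 S2=36 S3=36 S4=36 blocked=[]
Op 2: conn=78 S1=36 S2=36 S3=36 S4=36 blocked=[]
Op 3: conn=103 S1=36 S2=36 S3=36 S4=36 blocked=[]
Op 4: conn=96 S1=29 S2=36 S3=36 S4=36 blocked=[]
Op 5: conn=111 S1=29 S2=36 S3=36 S4=36 blocked=[]
Op 6: conn=100 S1=29 S2=36 S3=25 S4=36 blocked=[]
Op 7: conn=126 S1=29 S2=36 S3=25 S4=36 blocked=[]
Op 8: conn=117 S1=20 S2=36 S3=25 S4=36 blocked=[]
Op 9: conn=141 S1=20 S2=36 S3=25 S4=36 blocked=[]
Op 10: conn=141 S1=20 S2=42 S3=25 S4=36 blocked=[]
Op 11: conn=131 S1=20 S2=42 S3=15 S4=36 blocked=[]
Op 12: conn=122 S1=20 S2=42 S3=15 S4=27 blocked=[]
Op 13: conn=152 S1=20 S2=42 S3=15 S4=27 blocked=[]
Op 14: conn=132 S1=20 S2=22 S3=15 S4=27 blocked=[]

Answer: 132 20 22 15 27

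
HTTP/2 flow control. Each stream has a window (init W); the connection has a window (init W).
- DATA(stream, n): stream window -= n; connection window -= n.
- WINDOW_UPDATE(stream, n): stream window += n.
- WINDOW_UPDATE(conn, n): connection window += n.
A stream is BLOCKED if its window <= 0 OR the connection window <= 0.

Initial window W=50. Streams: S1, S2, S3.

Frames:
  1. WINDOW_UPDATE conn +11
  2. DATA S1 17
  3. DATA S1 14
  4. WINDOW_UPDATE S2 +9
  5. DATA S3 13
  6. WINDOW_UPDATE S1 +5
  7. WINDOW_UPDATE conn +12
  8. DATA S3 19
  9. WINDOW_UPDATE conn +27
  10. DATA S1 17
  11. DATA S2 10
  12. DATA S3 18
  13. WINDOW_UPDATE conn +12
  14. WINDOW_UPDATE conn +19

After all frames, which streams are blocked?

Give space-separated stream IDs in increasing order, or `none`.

Op 1: conn=61 S1=50 S2=50 S3=50 blocked=[]
Op 2: conn=44 S1=33 S2=50 S3=50 blocked=[]
Op 3: conn=30 S1=19 S2=50 S3=50 blocked=[]
Op 4: conn=30 S1=19 S2=59 S3=50 blocked=[]
Op 5: conn=17 S1=19 S2=59 S3=37 blocked=[]
Op 6: conn=17 S1=24 S2=59 S3=37 blocked=[]
Op 7: conn=29 S1=24 S2=59 S3=37 blocked=[]
Op 8: conn=10 S1=24 S2=59 S3=18 blocked=[]
Op 9: conn=37 S1=24 S2=59 S3=18 blocked=[]
Op 10: conn=20 S1=7 S2=59 S3=18 blocked=[]
Op 11: conn=10 S1=7 S2=49 S3=18 blocked=[]
Op 12: conn=-8 S1=7 S2=49 S3=0 blocked=[1, 2, 3]
Op 13: conn=4 S1=7 S2=49 S3=0 blocked=[3]
Op 14: conn=23 S1=7 S2=49 S3=0 blocked=[3]

Answer: S3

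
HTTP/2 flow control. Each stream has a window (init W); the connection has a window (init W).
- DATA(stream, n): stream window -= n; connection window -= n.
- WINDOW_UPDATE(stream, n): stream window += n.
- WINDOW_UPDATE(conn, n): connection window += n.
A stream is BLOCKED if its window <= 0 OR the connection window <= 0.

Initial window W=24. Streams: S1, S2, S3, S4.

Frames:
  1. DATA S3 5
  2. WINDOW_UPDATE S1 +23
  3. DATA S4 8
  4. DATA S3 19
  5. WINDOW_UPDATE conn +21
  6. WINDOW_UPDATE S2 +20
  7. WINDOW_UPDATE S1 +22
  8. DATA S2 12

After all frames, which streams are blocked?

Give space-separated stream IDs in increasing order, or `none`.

Op 1: conn=19 S1=24 S2=24 S3=19 S4=24 blocked=[]
Op 2: conn=19 S1=47 S2=24 S3=19 S4=24 blocked=[]
Op 3: conn=11 S1=47 S2=24 S3=19 S4=16 blocked=[]
Op 4: conn=-8 S1=47 S2=24 S3=0 S4=16 blocked=[1, 2, 3, 4]
Op 5: conn=13 S1=47 S2=24 S3=0 S4=16 blocked=[3]
Op 6: conn=13 S1=47 S2=44 S3=0 S4=16 blocked=[3]
Op 7: conn=13 S1=69 S2=44 S3=0 S4=16 blocked=[3]
Op 8: conn=1 S1=69 S2=32 S3=0 S4=16 blocked=[3]

Answer: S3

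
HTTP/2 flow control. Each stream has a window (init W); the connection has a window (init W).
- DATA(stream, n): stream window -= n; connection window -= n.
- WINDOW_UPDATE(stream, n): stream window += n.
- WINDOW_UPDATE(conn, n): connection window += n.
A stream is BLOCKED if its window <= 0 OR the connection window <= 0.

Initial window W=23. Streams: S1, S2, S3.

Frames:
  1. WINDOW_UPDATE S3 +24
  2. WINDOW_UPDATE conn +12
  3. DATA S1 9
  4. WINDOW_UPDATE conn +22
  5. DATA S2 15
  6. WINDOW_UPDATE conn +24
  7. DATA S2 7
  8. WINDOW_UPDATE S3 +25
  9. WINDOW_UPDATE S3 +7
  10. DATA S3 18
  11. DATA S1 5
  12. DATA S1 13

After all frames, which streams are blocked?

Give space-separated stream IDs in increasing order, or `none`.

Op 1: conn=23 S1=23 S2=23 S3=47 blocked=[]
Op 2: conn=35 S1=23 S2=23 S3=47 blocked=[]
Op 3: conn=26 S1=14 S2=23 S3=47 blocked=[]
Op 4: conn=48 S1=14 S2=23 S3=47 blocked=[]
Op 5: conn=33 S1=14 S2=8 S3=47 blocked=[]
Op 6: conn=57 S1=14 S2=8 S3=47 blocked=[]
Op 7: conn=50 S1=14 S2=1 S3=47 blocked=[]
Op 8: conn=50 S1=14 S2=1 S3=72 blocked=[]
Op 9: conn=50 S1=14 S2=1 S3=79 blocked=[]
Op 10: conn=32 S1=14 S2=1 S3=61 blocked=[]
Op 11: conn=27 S1=9 S2=1 S3=61 blocked=[]
Op 12: conn=14 S1=-4 S2=1 S3=61 blocked=[1]

Answer: S1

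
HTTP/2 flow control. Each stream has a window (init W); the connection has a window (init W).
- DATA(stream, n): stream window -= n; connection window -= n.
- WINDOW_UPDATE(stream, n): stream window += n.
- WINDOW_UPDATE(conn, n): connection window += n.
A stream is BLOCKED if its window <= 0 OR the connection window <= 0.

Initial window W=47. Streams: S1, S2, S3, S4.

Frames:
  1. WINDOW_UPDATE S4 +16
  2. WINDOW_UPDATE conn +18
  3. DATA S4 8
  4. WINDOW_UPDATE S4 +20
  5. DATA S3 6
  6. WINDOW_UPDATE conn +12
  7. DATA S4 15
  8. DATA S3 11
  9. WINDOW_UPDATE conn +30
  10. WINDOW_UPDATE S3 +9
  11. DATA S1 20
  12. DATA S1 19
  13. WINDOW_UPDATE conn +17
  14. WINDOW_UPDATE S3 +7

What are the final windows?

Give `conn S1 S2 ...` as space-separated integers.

Answer: 45 8 47 46 60

Derivation:
Op 1: conn=47 S1=47 S2=47 S3=47 S4=63 blocked=[]
Op 2: conn=65 S1=47 S2=47 S3=47 S4=63 blocked=[]
Op 3: conn=57 S1=47 S2=47 S3=47 S4=55 blocked=[]
Op 4: conn=57 S1=47 S2=47 S3=47 S4=75 blocked=[]
Op 5: conn=51 S1=47 S2=47 S3=41 S4=75 blocked=[]
Op 6: conn=63 S1=47 S2=47 S3=41 S4=75 blocked=[]
Op 7: conn=48 S1=47 S2=47 S3=41 S4=60 blocked=[]
Op 8: conn=37 S1=47 S2=47 S3=30 S4=60 blocked=[]
Op 9: conn=67 S1=47 S2=47 S3=30 S4=60 blocked=[]
Op 10: conn=67 S1=47 S2=47 S3=39 S4=60 blocked=[]
Op 11: conn=47 S1=27 S2=47 S3=39 S4=60 blocked=[]
Op 12: conn=28 S1=8 S2=47 S3=39 S4=60 blocked=[]
Op 13: conn=45 S1=8 S2=47 S3=39 S4=60 blocked=[]
Op 14: conn=45 S1=8 S2=47 S3=46 S4=60 blocked=[]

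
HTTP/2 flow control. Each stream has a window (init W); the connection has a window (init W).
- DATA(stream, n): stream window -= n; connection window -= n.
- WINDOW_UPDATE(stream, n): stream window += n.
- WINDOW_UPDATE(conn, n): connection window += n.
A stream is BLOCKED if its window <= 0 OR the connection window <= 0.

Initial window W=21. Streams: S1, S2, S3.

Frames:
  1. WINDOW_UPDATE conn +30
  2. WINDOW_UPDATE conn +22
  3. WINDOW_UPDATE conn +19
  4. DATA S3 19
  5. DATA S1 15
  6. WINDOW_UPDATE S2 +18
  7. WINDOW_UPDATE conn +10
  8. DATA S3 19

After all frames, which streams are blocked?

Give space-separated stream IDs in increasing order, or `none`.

Answer: S3

Derivation:
Op 1: conn=51 S1=21 S2=21 S3=21 blocked=[]
Op 2: conn=73 S1=21 S2=21 S3=21 blocked=[]
Op 3: conn=92 S1=21 S2=21 S3=21 blocked=[]
Op 4: conn=73 S1=21 S2=21 S3=2 blocked=[]
Op 5: conn=58 S1=6 S2=21 S3=2 blocked=[]
Op 6: conn=58 S1=6 S2=39 S3=2 blocked=[]
Op 7: conn=68 S1=6 S2=39 S3=2 blocked=[]
Op 8: conn=49 S1=6 S2=39 S3=-17 blocked=[3]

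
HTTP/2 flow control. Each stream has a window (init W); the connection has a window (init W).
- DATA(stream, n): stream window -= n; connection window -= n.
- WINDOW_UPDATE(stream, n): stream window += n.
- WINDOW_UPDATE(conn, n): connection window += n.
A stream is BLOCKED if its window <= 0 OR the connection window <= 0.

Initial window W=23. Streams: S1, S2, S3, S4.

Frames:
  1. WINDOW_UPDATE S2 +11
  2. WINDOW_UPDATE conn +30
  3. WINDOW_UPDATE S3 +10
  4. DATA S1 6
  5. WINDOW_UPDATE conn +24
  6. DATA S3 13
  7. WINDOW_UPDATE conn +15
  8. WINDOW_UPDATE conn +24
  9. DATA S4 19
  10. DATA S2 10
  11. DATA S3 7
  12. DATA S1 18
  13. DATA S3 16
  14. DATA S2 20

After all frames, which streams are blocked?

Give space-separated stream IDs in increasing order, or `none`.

Op 1: conn=23 S1=23 S2=34 S3=23 S4=23 blocked=[]
Op 2: conn=53 S1=23 S2=34 S3=23 S4=23 blocked=[]
Op 3: conn=53 S1=23 S2=34 S3=33 S4=23 blocked=[]
Op 4: conn=47 S1=17 S2=34 S3=33 S4=23 blocked=[]
Op 5: conn=71 S1=17 S2=34 S3=33 S4=23 blocked=[]
Op 6: conn=58 S1=17 S2=34 S3=20 S4=23 blocked=[]
Op 7: conn=73 S1=17 S2=34 S3=20 S4=23 blocked=[]
Op 8: conn=97 S1=17 S2=34 S3=20 S4=23 blocked=[]
Op 9: conn=78 S1=17 S2=34 S3=20 S4=4 blocked=[]
Op 10: conn=68 S1=17 S2=24 S3=20 S4=4 blocked=[]
Op 11: conn=61 S1=17 S2=24 S3=13 S4=4 blocked=[]
Op 12: conn=43 S1=-1 S2=24 S3=13 S4=4 blocked=[1]
Op 13: conn=27 S1=-1 S2=24 S3=-3 S4=4 blocked=[1, 3]
Op 14: conn=7 S1=-1 S2=4 S3=-3 S4=4 blocked=[1, 3]

Answer: S1 S3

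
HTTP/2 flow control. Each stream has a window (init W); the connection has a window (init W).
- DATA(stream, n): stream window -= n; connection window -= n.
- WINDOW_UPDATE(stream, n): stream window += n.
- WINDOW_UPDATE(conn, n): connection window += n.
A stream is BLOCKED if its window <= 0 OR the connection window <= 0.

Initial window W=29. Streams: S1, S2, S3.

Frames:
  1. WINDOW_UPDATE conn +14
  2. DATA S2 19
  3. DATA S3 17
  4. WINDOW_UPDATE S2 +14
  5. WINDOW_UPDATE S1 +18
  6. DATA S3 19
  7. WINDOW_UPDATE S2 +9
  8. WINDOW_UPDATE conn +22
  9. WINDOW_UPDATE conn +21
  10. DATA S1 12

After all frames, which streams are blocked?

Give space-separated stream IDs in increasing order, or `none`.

Answer: S3

Derivation:
Op 1: conn=43 S1=29 S2=29 S3=29 blocked=[]
Op 2: conn=24 S1=29 S2=10 S3=29 blocked=[]
Op 3: conn=7 S1=29 S2=10 S3=12 blocked=[]
Op 4: conn=7 S1=29 S2=24 S3=12 blocked=[]
Op 5: conn=7 S1=47 S2=24 S3=12 blocked=[]
Op 6: conn=-12 S1=47 S2=24 S3=-7 blocked=[1, 2, 3]
Op 7: conn=-12 S1=47 S2=33 S3=-7 blocked=[1, 2, 3]
Op 8: conn=10 S1=47 S2=33 S3=-7 blocked=[3]
Op 9: conn=31 S1=47 S2=33 S3=-7 blocked=[3]
Op 10: conn=19 S1=35 S2=33 S3=-7 blocked=[3]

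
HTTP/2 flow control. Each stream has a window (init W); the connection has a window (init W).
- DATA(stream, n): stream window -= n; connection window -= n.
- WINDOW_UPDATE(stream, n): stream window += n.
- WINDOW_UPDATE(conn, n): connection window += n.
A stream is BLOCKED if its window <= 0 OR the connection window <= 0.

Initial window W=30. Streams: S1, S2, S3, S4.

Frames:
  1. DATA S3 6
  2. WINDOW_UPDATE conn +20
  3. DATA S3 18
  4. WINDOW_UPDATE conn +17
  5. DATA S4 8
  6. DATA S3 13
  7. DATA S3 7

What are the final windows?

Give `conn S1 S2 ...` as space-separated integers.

Op 1: conn=24 S1=30 S2=30 S3=24 S4=30 blocked=[]
Op 2: conn=44 S1=30 S2=30 S3=24 S4=30 blocked=[]
Op 3: conn=26 S1=30 S2=30 S3=6 S4=30 blocked=[]
Op 4: conn=43 S1=30 S2=30 S3=6 S4=30 blocked=[]
Op 5: conn=35 S1=30 S2=30 S3=6 S4=22 blocked=[]
Op 6: conn=22 S1=30 S2=30 S3=-7 S4=22 blocked=[3]
Op 7: conn=15 S1=30 S2=30 S3=-14 S4=22 blocked=[3]

Answer: 15 30 30 -14 22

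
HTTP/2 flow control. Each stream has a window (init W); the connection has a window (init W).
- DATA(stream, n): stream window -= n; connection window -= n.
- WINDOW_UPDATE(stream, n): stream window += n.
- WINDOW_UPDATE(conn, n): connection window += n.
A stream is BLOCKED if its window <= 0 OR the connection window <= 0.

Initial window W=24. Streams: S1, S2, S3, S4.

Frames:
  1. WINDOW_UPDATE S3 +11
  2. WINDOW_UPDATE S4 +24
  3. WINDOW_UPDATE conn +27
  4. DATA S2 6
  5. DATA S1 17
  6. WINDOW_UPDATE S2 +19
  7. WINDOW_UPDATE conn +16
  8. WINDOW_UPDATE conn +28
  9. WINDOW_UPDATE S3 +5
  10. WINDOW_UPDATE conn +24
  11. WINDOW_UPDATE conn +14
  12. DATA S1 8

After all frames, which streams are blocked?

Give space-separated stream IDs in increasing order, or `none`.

Answer: S1

Derivation:
Op 1: conn=24 S1=24 S2=24 S3=35 S4=24 blocked=[]
Op 2: conn=24 S1=24 S2=24 S3=35 S4=48 blocked=[]
Op 3: conn=51 S1=24 S2=24 S3=35 S4=48 blocked=[]
Op 4: conn=45 S1=24 S2=18 S3=35 S4=48 blocked=[]
Op 5: conn=28 S1=7 S2=18 S3=35 S4=48 blocked=[]
Op 6: conn=28 S1=7 S2=37 S3=35 S4=48 blocked=[]
Op 7: conn=44 S1=7 S2=37 S3=35 S4=48 blocked=[]
Op 8: conn=72 S1=7 S2=37 S3=35 S4=48 blocked=[]
Op 9: conn=72 S1=7 S2=37 S3=40 S4=48 blocked=[]
Op 10: conn=96 S1=7 S2=37 S3=40 S4=48 blocked=[]
Op 11: conn=110 S1=7 S2=37 S3=40 S4=48 blocked=[]
Op 12: conn=102 S1=-1 S2=37 S3=40 S4=48 blocked=[1]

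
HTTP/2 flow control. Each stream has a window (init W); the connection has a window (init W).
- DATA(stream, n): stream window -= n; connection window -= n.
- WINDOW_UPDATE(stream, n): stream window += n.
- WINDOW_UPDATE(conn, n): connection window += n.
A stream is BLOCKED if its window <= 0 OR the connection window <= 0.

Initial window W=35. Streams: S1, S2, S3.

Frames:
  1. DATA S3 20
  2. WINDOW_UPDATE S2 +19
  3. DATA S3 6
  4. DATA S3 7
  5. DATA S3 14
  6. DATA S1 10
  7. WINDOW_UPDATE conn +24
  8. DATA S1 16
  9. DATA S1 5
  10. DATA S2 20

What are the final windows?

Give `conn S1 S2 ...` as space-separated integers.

Op 1: conn=15 S1=35 S2=35 S3=15 blocked=[]
Op 2: conn=15 S1=35 S2=54 S3=15 blocked=[]
Op 3: conn=9 S1=35 S2=54 S3=9 blocked=[]
Op 4: conn=2 S1=35 S2=54 S3=2 blocked=[]
Op 5: conn=-12 S1=35 S2=54 S3=-12 blocked=[1, 2, 3]
Op 6: conn=-22 S1=25 S2=54 S3=-12 blocked=[1, 2, 3]
Op 7: conn=2 S1=25 S2=54 S3=-12 blocked=[3]
Op 8: conn=-14 S1=9 S2=54 S3=-12 blocked=[1, 2, 3]
Op 9: conn=-19 S1=4 S2=54 S3=-12 blocked=[1, 2, 3]
Op 10: conn=-39 S1=4 S2=34 S3=-12 blocked=[1, 2, 3]

Answer: -39 4 34 -12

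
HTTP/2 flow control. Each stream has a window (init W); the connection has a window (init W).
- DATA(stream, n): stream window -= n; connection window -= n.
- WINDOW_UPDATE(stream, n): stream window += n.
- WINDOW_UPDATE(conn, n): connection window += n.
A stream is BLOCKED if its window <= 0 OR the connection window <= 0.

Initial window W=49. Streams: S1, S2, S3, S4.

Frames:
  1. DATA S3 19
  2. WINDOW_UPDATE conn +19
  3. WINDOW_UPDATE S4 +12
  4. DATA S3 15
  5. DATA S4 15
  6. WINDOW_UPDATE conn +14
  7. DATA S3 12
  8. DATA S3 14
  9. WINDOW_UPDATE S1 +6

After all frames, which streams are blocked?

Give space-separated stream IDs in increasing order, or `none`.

Op 1: conn=30 S1=49 S2=49 S3=30 S4=49 blocked=[]
Op 2: conn=49 S1=49 S2=49 S3=30 S4=49 blocked=[]
Op 3: conn=49 S1=49 S2=49 S3=30 S4=61 blocked=[]
Op 4: conn=34 S1=49 S2=49 S3=15 S4=61 blocked=[]
Op 5: conn=19 S1=49 S2=49 S3=15 S4=46 blocked=[]
Op 6: conn=33 S1=49 S2=49 S3=15 S4=46 blocked=[]
Op 7: conn=21 S1=49 S2=49 S3=3 S4=46 blocked=[]
Op 8: conn=7 S1=49 S2=49 S3=-11 S4=46 blocked=[3]
Op 9: conn=7 S1=55 S2=49 S3=-11 S4=46 blocked=[3]

Answer: S3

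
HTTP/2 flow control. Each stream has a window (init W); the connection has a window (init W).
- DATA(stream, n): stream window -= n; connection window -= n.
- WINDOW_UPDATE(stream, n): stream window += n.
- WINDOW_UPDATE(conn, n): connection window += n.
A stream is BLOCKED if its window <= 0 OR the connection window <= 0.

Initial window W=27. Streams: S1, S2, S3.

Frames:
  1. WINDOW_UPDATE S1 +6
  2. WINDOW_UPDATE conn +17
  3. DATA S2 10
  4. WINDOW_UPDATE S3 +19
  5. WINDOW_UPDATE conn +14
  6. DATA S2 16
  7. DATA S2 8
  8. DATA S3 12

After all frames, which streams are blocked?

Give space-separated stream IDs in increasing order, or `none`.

Answer: S2

Derivation:
Op 1: conn=27 S1=33 S2=27 S3=27 blocked=[]
Op 2: conn=44 S1=33 S2=27 S3=27 blocked=[]
Op 3: conn=34 S1=33 S2=17 S3=27 blocked=[]
Op 4: conn=34 S1=33 S2=17 S3=46 blocked=[]
Op 5: conn=48 S1=33 S2=17 S3=46 blocked=[]
Op 6: conn=32 S1=33 S2=1 S3=46 blocked=[]
Op 7: conn=24 S1=33 S2=-7 S3=46 blocked=[2]
Op 8: conn=12 S1=33 S2=-7 S3=34 blocked=[2]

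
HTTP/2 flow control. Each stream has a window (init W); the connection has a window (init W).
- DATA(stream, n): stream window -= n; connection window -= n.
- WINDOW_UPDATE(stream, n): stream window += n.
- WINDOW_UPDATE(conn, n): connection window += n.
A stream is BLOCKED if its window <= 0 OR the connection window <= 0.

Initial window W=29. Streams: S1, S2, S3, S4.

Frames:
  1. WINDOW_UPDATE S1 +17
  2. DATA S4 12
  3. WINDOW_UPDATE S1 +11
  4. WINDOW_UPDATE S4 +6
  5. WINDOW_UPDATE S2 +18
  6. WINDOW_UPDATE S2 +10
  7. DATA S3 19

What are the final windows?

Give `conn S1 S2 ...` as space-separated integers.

Op 1: conn=29 S1=46 S2=29 S3=29 S4=29 blocked=[]
Op 2: conn=17 S1=46 S2=29 S3=29 S4=17 blocked=[]
Op 3: conn=17 S1=57 S2=29 S3=29 S4=17 blocked=[]
Op 4: conn=17 S1=57 S2=29 S3=29 S4=23 blocked=[]
Op 5: conn=17 S1=57 S2=47 S3=29 S4=23 blocked=[]
Op 6: conn=17 S1=57 S2=57 S3=29 S4=23 blocked=[]
Op 7: conn=-2 S1=57 S2=57 S3=10 S4=23 blocked=[1, 2, 3, 4]

Answer: -2 57 57 10 23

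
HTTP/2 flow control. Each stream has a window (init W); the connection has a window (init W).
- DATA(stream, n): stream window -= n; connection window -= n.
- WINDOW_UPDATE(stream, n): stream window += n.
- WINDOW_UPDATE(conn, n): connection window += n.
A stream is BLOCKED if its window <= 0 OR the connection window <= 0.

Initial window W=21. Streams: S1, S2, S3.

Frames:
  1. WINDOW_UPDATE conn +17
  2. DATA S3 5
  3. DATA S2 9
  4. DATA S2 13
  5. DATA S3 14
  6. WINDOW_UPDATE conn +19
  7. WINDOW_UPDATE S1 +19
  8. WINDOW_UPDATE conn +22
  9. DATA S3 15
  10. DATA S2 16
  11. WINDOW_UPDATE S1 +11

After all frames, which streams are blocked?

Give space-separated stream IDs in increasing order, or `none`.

Op 1: conn=38 S1=21 S2=21 S3=21 blocked=[]
Op 2: conn=33 S1=21 S2=21 S3=16 blocked=[]
Op 3: conn=24 S1=21 S2=12 S3=16 blocked=[]
Op 4: conn=11 S1=21 S2=-1 S3=16 blocked=[2]
Op 5: conn=-3 S1=21 S2=-1 S3=2 blocked=[1, 2, 3]
Op 6: conn=16 S1=21 S2=-1 S3=2 blocked=[2]
Op 7: conn=16 S1=40 S2=-1 S3=2 blocked=[2]
Op 8: conn=38 S1=40 S2=-1 S3=2 blocked=[2]
Op 9: conn=23 S1=40 S2=-1 S3=-13 blocked=[2, 3]
Op 10: conn=7 S1=40 S2=-17 S3=-13 blocked=[2, 3]
Op 11: conn=7 S1=51 S2=-17 S3=-13 blocked=[2, 3]

Answer: S2 S3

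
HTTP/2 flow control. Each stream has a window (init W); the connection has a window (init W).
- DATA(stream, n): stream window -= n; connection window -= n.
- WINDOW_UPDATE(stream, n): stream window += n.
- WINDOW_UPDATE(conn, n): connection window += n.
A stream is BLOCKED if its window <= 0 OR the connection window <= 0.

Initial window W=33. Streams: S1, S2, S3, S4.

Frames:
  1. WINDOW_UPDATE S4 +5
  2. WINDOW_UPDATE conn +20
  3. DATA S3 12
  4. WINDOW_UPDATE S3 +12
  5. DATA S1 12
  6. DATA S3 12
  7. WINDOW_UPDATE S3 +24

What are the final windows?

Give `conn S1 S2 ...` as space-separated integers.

Answer: 17 21 33 45 38

Derivation:
Op 1: conn=33 S1=33 S2=33 S3=33 S4=38 blocked=[]
Op 2: conn=53 S1=33 S2=33 S3=33 S4=38 blocked=[]
Op 3: conn=41 S1=33 S2=33 S3=21 S4=38 blocked=[]
Op 4: conn=41 S1=33 S2=33 S3=33 S4=38 blocked=[]
Op 5: conn=29 S1=21 S2=33 S3=33 S4=38 blocked=[]
Op 6: conn=17 S1=21 S2=33 S3=21 S4=38 blocked=[]
Op 7: conn=17 S1=21 S2=33 S3=45 S4=38 blocked=[]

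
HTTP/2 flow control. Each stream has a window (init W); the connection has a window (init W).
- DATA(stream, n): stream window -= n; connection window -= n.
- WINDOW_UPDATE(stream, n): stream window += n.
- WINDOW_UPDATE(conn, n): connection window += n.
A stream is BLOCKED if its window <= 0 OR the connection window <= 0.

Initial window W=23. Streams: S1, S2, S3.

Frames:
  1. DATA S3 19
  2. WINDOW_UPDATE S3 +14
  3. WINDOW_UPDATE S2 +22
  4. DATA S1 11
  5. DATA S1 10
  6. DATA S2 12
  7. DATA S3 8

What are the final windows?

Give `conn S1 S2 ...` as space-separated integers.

Answer: -37 2 33 10

Derivation:
Op 1: conn=4 S1=23 S2=23 S3=4 blocked=[]
Op 2: conn=4 S1=23 S2=23 S3=18 blocked=[]
Op 3: conn=4 S1=23 S2=45 S3=18 blocked=[]
Op 4: conn=-7 S1=12 S2=45 S3=18 blocked=[1, 2, 3]
Op 5: conn=-17 S1=2 S2=45 S3=18 blocked=[1, 2, 3]
Op 6: conn=-29 S1=2 S2=33 S3=18 blocked=[1, 2, 3]
Op 7: conn=-37 S1=2 S2=33 S3=10 blocked=[1, 2, 3]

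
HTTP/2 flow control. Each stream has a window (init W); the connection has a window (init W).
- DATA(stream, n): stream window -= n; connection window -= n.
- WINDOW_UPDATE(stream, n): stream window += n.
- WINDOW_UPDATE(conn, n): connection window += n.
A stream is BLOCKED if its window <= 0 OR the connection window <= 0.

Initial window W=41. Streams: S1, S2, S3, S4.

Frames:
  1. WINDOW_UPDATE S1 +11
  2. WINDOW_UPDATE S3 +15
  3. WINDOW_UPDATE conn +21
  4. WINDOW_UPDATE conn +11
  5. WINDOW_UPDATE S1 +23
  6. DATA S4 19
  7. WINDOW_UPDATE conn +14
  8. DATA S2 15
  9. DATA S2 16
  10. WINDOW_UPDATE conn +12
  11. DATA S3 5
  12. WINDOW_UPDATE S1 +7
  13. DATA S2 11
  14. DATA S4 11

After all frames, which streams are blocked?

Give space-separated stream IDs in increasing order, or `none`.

Answer: S2

Derivation:
Op 1: conn=41 S1=52 S2=41 S3=41 S4=41 blocked=[]
Op 2: conn=41 S1=52 S2=41 S3=56 S4=41 blocked=[]
Op 3: conn=62 S1=52 S2=41 S3=56 S4=41 blocked=[]
Op 4: conn=73 S1=52 S2=41 S3=56 S4=41 blocked=[]
Op 5: conn=73 S1=75 S2=41 S3=56 S4=41 blocked=[]
Op 6: conn=54 S1=75 S2=41 S3=56 S4=22 blocked=[]
Op 7: conn=68 S1=75 S2=41 S3=56 S4=22 blocked=[]
Op 8: conn=53 S1=75 S2=26 S3=56 S4=22 blocked=[]
Op 9: conn=37 S1=75 S2=10 S3=56 S4=22 blocked=[]
Op 10: conn=49 S1=75 S2=10 S3=56 S4=22 blocked=[]
Op 11: conn=44 S1=75 S2=10 S3=51 S4=22 blocked=[]
Op 12: conn=44 S1=82 S2=10 S3=51 S4=22 blocked=[]
Op 13: conn=33 S1=82 S2=-1 S3=51 S4=22 blocked=[2]
Op 14: conn=22 S1=82 S2=-1 S3=51 S4=11 blocked=[2]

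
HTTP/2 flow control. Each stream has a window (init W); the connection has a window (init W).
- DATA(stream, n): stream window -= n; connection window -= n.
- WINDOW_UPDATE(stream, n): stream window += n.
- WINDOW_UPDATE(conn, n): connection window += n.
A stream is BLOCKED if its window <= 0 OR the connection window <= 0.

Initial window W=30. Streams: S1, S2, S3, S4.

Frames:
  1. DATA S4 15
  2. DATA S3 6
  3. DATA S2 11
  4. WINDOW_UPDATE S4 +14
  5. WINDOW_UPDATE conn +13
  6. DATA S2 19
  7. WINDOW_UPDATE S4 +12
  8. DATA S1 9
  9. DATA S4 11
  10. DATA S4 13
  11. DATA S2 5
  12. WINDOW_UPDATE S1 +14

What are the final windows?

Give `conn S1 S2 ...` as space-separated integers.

Answer: -46 35 -5 24 17

Derivation:
Op 1: conn=15 S1=30 S2=30 S3=30 S4=15 blocked=[]
Op 2: conn=9 S1=30 S2=30 S3=24 S4=15 blocked=[]
Op 3: conn=-2 S1=30 S2=19 S3=24 S4=15 blocked=[1, 2, 3, 4]
Op 4: conn=-2 S1=30 S2=19 S3=24 S4=29 blocked=[1, 2, 3, 4]
Op 5: conn=11 S1=30 S2=19 S3=24 S4=29 blocked=[]
Op 6: conn=-8 S1=30 S2=0 S3=24 S4=29 blocked=[1, 2, 3, 4]
Op 7: conn=-8 S1=30 S2=0 S3=24 S4=41 blocked=[1, 2, 3, 4]
Op 8: conn=-17 S1=21 S2=0 S3=24 S4=41 blocked=[1, 2, 3, 4]
Op 9: conn=-28 S1=21 S2=0 S3=24 S4=30 blocked=[1, 2, 3, 4]
Op 10: conn=-41 S1=21 S2=0 S3=24 S4=17 blocked=[1, 2, 3, 4]
Op 11: conn=-46 S1=21 S2=-5 S3=24 S4=17 blocked=[1, 2, 3, 4]
Op 12: conn=-46 S1=35 S2=-5 S3=24 S4=17 blocked=[1, 2, 3, 4]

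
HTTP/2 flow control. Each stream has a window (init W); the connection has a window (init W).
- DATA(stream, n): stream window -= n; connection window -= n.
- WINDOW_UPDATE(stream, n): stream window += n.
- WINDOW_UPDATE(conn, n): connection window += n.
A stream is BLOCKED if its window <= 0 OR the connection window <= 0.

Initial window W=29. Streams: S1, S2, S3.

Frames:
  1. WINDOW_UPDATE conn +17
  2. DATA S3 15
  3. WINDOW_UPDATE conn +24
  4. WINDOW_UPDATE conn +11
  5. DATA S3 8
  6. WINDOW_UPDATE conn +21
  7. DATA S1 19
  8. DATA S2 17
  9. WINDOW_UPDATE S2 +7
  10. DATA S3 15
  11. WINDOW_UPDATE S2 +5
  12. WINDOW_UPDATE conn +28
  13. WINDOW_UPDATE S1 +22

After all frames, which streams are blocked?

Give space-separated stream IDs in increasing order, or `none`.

Op 1: conn=46 S1=29 S2=29 S3=29 blocked=[]
Op 2: conn=31 S1=29 S2=29 S3=14 blocked=[]
Op 3: conn=55 S1=29 S2=29 S3=14 blocked=[]
Op 4: conn=66 S1=29 S2=29 S3=14 blocked=[]
Op 5: conn=58 S1=29 S2=29 S3=6 blocked=[]
Op 6: conn=79 S1=29 S2=29 S3=6 blocked=[]
Op 7: conn=60 S1=10 S2=29 S3=6 blocked=[]
Op 8: conn=43 S1=10 S2=12 S3=6 blocked=[]
Op 9: conn=43 S1=10 S2=19 S3=6 blocked=[]
Op 10: conn=28 S1=10 S2=19 S3=-9 blocked=[3]
Op 11: conn=28 S1=10 S2=24 S3=-9 blocked=[3]
Op 12: conn=56 S1=10 S2=24 S3=-9 blocked=[3]
Op 13: conn=56 S1=32 S2=24 S3=-9 blocked=[3]

Answer: S3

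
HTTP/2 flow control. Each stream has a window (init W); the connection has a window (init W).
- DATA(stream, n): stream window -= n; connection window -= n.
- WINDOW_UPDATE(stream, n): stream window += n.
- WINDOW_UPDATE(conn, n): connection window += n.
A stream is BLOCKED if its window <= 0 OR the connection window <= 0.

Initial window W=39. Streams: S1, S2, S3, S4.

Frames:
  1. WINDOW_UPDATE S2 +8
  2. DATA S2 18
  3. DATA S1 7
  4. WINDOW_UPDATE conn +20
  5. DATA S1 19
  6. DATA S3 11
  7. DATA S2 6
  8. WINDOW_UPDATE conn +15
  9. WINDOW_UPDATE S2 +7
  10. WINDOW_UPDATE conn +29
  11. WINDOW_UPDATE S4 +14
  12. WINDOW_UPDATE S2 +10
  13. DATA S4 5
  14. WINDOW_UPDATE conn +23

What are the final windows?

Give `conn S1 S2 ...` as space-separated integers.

Op 1: conn=39 S1=39 S2=47 S3=39 S4=39 blocked=[]
Op 2: conn=21 S1=39 S2=29 S3=39 S4=39 blocked=[]
Op 3: conn=14 S1=32 S2=29 S3=39 S4=39 blocked=[]
Op 4: conn=34 S1=32 S2=29 S3=39 S4=39 blocked=[]
Op 5: conn=15 S1=13 S2=29 S3=39 S4=39 blocked=[]
Op 6: conn=4 S1=13 S2=29 S3=28 S4=39 blocked=[]
Op 7: conn=-2 S1=13 S2=23 S3=28 S4=39 blocked=[1, 2, 3, 4]
Op 8: conn=13 S1=13 S2=23 S3=28 S4=39 blocked=[]
Op 9: conn=13 S1=13 S2=30 S3=28 S4=39 blocked=[]
Op 10: conn=42 S1=13 S2=30 S3=28 S4=39 blocked=[]
Op 11: conn=42 S1=13 S2=30 S3=28 S4=53 blocked=[]
Op 12: conn=42 S1=13 S2=40 S3=28 S4=53 blocked=[]
Op 13: conn=37 S1=13 S2=40 S3=28 S4=48 blocked=[]
Op 14: conn=60 S1=13 S2=40 S3=28 S4=48 blocked=[]

Answer: 60 13 40 28 48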